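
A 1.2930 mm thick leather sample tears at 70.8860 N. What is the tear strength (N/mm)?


Formula: Tear strength = force / thickness
Substituting: Tear strength = 70.8860 / 1.2930
Result: 54.8229 N/mm


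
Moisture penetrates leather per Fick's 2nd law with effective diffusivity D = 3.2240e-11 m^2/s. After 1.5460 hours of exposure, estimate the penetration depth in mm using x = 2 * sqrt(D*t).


t = 1.5460 hr * 3600 = 5565.6000 s
D * t = 3.2240e-11 * 5565.6000 = 1.7943e-07
x = 2 * sqrt(D*t) = 2 * sqrt(1.7943e-07) = 8.4720e-04 m = 0.8472 mm


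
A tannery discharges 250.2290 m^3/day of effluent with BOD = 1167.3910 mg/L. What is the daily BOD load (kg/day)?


Formula: BOD_load = volume * conc / 1000
Substituting: BOD_load = 250.2290 * 1167.3910 / 1000
Result: 292.1151 kg/day


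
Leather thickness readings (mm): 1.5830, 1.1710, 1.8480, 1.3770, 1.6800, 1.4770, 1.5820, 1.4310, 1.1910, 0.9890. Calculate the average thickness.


Formula: Average = sum / n
Substituting: Average = 14.3290 / 10
Result: 1.4329 mm


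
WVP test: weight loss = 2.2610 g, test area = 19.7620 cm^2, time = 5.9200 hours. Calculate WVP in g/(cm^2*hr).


Formula: WVP = loss / (area * time)
Substituting: WVP = 2.2610 / (19.7620 * 5.9200)
Result: 0.0193263 g/(cm^2*hr)


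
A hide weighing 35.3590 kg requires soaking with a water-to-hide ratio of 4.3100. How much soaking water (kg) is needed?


Formula: Water = hide_weight * ratio
Substituting: Water = 35.3590 * 4.3100
Result: 152.3973 kg


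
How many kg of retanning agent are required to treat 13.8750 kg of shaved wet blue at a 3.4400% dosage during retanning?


Formula: Retan = substrate * pct / 100
Substituting: Retan = 13.8750 * 3.4400 / 100
Result: 0.4773 kg


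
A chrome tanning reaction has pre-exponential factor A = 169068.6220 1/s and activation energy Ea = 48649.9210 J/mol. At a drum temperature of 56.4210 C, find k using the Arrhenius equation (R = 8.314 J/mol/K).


T_K = T_C + 273.15 = 56.4210 + 273.15 = 329.5710 K
exponent = -Ea / (R * T_K) = -48649.9210 / (8.314 * 329.5710) = -17.7551
k = A * exp(exponent) = 169068.6220 * exp(-17.7551) = 0.00328943 1/s


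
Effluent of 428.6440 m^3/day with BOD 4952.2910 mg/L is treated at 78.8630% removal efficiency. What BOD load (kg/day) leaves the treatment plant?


Load_in = volume * conc / 1000 = 428.6440 * 4952.2910 / 1000 = 2122.7698 kg/day
Removed = Load_in * eff / 100 = 2122.7698 * 78.8630 / 100 = 1674.0800 kg/day
Load_out = Load_in - Removed = 2122.7698 - 1674.0800 = 448.6899 kg/day


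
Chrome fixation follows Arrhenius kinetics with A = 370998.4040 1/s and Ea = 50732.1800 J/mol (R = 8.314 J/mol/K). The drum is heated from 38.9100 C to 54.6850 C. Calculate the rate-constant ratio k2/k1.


T1 = 38.9100 + 273.15 = 312.0600 K; T2 = 54.6850 + 273.15 = 327.8350 K
k1 = A * exp(-Ea/(R*T1)) = 370998.4040 * exp(-50732.1800/(8.314*312.0600)) = 0.00119449 1/s
k2 = A * exp(-Ea/(R*T2)) = 370998.4040 * exp(-50732.1800/(8.314*327.8350)) = 0.00306066 1/s
k2/k1 = 0.00306066 / 0.00119449 = 2.5623


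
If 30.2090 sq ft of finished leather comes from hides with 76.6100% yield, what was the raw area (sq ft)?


Formula: raw = finished * 100 / yield
Substituting: raw = 30.2090 * 100 / 76.6100
Result: 39.4322 sq ft


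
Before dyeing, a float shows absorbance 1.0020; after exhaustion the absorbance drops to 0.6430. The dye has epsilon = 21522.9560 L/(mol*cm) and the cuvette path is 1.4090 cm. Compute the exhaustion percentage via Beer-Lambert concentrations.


c_initial = A_i / (epsilon * l) = 1.0020 / (21522.9560 * 1.4090) = 3.3041e-05 mol/L
c_final = A_f / (epsilon * l) = 0.6430 / (21522.9560 * 1.4090) = 2.1203e-05 mol/L
Exhaustion = (c_initial - c_final) / c_initial * 100 = (3.3041e-05 - 2.1203e-05) / 3.3041e-05 * 100 = 35.8283 %


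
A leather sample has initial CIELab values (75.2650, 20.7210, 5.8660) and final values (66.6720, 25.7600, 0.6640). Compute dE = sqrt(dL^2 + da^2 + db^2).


dL = -8.5930, da = 5.0390, db = -5.2020
dE = sqrt((-8.5930)^2 + 5.0390^2 + (-5.2020)^2) = 11.2380


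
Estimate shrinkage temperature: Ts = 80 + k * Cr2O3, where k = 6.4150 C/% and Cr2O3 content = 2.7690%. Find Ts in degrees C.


Formula: Ts = 80 + k * Cr2O3
Substituting: Ts = 80 + 6.4150 * 2.7690
Result: 97.7631 C


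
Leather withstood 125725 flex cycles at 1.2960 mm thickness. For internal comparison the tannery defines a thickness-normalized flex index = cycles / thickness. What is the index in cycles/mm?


Formula: Index = cycles / thickness
Substituting: Index = 125725 / 1.2960
Result: 97010.0309 cycles/mm


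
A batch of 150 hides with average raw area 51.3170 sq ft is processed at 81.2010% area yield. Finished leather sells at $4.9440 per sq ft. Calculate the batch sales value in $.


Raw_total = N * avg_area = 150 * 51.3170 = 7697.5500 sq ft
Finished = Raw_total * yield / 100 = 7697.5500 * 81.2010 / 100 = 6250.4876 sq ft
Value = Finished * price = 6250.4876 * 4.9440 = 30902.4106 $


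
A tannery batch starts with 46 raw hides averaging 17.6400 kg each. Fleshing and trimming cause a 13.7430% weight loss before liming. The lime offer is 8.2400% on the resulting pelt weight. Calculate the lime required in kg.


Total_raw = N * avg_wt = 46 * 17.6400 = 811.4400 kg
Substrate = Total_raw * (1 - loss/100) = 811.4400 * (1 - 13.7430/100) = 699.9238 kg
Lime = Substrate * pct / 100 = 699.9238 * 8.2400 / 100 = 57.6737 kg


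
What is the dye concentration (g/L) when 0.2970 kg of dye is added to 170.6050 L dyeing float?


Formula: Conc = dye_mass(kg) / volume(L) * 1000
Substituting: Conc = 0.2970 / 170.6050 * 1000
Result: 1.7409 g/L


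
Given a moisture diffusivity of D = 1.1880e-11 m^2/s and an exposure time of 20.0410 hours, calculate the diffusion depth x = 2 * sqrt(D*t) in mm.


t = 20.0410 hr * 3600 = 72147.6000 s
D * t = 1.1880e-11 * 72147.6000 = 8.5711e-07
x = 2 * sqrt(D*t) = 2 * sqrt(8.5711e-07) = 0.00185161 m = 1.8516 mm


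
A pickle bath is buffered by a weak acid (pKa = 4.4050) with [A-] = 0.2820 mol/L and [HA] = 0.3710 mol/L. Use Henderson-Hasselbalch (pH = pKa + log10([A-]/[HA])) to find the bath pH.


ratio = [A-] / [HA] = 0.2820 / 0.3710 = 0.7601
log10(ratio) = -0.1191
pH = pKa + log10(ratio) = 4.4050 - 0.1191 = 4.2859


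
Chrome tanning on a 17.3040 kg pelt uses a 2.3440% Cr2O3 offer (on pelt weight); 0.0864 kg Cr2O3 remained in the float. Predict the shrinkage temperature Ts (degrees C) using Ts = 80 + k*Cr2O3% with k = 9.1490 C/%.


Offered = pelt * offer_pct / 100 = 17.3040 * 2.3440 / 100 = 0.4056 kg
Uptake = offered - residual = 0.4056 - 0.0864 = 0.3192 kg
Cr2O3% on pelt = uptake / pelt * 100 = 0.3192 / 17.3040 * 100 = 1.8447 %
Ts = 80 + k * Cr2O3% = 80 + 9.1490 * 1.8447 = 96.8771 C


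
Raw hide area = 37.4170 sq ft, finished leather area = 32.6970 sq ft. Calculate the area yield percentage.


Formula: Yield = finished / raw * 100
Substituting: Yield = 32.6970 / 37.4170 * 100
Result: 87.3854 %


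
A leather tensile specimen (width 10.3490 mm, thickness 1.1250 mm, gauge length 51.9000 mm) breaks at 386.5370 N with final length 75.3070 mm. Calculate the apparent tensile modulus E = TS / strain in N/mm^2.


TS = F / (w * t) = 386.5370 / (10.3490 * 1.1250) = 33.2002 N/mm^2
strain = (Lf - L0) / L0 = (75.3070 - 51.9000) / 51.9000 = 0.4510
E = TS / strain = 33.2002 / 0.4510 = 73.6142 N/mm^2


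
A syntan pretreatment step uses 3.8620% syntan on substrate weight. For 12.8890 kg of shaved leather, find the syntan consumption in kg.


Formula: Syntan = substrate * pct / 100
Substituting: Syntan = 12.8890 * 3.8620 / 100
Result: 0.4978 kg


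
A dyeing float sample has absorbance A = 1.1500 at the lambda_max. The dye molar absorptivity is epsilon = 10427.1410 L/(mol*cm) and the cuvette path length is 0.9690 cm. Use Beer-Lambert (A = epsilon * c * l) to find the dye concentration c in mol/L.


Formula: c = A / (epsilon * l)
Substituting: c = 1.1500 / (10427.1410 * 0.9690)
Result: 1.1382e-04 mol/L


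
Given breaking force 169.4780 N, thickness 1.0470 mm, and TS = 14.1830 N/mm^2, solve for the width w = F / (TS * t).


Formula: w = F / (TS * t)
Substituting: w = 169.4780 / (14.1830 * 1.0470)
Result: 11.4130 mm


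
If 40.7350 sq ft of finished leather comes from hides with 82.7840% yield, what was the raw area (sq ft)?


Formula: raw = finished * 100 / yield
Substituting: raw = 40.7350 * 100 / 82.7840
Result: 49.2064 sq ft


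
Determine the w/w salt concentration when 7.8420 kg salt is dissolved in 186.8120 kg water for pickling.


Formula: Conc = salt / (water + salt) * 100
Substituting: Conc = 7.8420 / (186.8120 + 7.8420) * 100
Result: 4.0287 %


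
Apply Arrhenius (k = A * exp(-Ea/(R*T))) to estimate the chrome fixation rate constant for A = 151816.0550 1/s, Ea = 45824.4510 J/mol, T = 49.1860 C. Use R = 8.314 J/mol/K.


T_K = T_C + 273.15 = 49.1860 + 273.15 = 322.3360 K
exponent = -Ea / (R * T_K) = -45824.4510 / (8.314 * 322.3360) = -17.0993
k = A * exp(exponent) = 151816.0550 * exp(-17.0993) = 0.00569094 1/s


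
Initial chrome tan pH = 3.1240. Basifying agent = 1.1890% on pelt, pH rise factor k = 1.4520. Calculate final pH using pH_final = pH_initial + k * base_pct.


Formula: pH_final = pH_initial + k * base_pct
Substituting: pH_final = 3.1240 + 1.4520 * 1.1890
Result: 4.8504


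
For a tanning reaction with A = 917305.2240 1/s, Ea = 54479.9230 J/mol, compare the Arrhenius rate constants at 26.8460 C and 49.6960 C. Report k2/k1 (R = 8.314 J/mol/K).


T1 = 26.8460 + 273.15 = 299.9960 K; T2 = 49.6960 + 273.15 = 322.8460 K
k1 = A * exp(-Ea/(R*T1)) = 917305.2240 * exp(-54479.9230/(8.314*299.9960)) = 2.9940e-04 1/s
k2 = A * exp(-Ea/(R*T2)) = 917305.2240 * exp(-54479.9230/(8.314*322.8460)) = 0.00140493 1/s
k2/k1 = 0.00140493 / 2.9940e-04 = 4.6925


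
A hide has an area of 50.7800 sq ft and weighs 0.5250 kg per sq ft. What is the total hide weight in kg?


Formula: Weight = area * weight_per_sqft
Substituting: Weight = 50.7800 * 0.5250
Result: 26.6595 kg


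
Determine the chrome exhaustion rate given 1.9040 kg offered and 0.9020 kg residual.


Formula: Uptake = (offered - residual) / offered * 100
Substituting: Uptake = (1.9040 - 0.9020) / 1.9040 * 100
Result: 52.6261 %


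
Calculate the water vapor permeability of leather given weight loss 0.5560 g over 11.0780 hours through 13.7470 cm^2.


Formula: WVP = loss / (area * time)
Substituting: WVP = 0.5560 / (13.7470 * 11.0780)
Result: 0.00365095 g/(cm^2*hr)


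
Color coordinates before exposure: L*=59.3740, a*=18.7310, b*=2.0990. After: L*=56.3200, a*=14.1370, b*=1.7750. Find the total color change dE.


dL = -3.0540, da = -4.5940, db = -0.3240
dE = sqrt((-3.0540)^2 + (-4.5940)^2 + (-0.3240)^2) = 5.5260


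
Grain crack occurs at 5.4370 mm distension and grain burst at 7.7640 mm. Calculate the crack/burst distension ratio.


Formula: Ratio = crack / burst
Substituting: Ratio = 5.4370 / 7.7640
Result: 0.7003


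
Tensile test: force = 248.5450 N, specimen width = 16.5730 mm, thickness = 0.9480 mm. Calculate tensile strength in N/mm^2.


Formula: TS = force / (width * thickness)
Substituting: TS = 248.5450 / (16.5730 * 0.9480)
Result: 15.8196 N/mm^2


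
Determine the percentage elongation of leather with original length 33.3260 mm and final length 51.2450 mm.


Formula: Elongation = (Lf - L0) / L0 * 100
Substituting: Elongation = (51.2450 - 33.3260) / 33.3260 * 100
Result: 53.7688 %


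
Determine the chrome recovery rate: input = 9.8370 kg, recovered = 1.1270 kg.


Formula: Recovery = recovered / input * 100
Substituting: Recovery = 1.1270 / 9.8370 * 100
Result: 11.4567 %


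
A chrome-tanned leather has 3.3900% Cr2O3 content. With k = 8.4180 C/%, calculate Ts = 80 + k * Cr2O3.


Formula: Ts = 80 + k * Cr2O3
Substituting: Ts = 80 + 8.4180 * 3.3900
Result: 108.5370 C


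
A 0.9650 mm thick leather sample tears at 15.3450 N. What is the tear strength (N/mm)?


Formula: Tear strength = force / thickness
Substituting: Tear strength = 15.3450 / 0.9650
Result: 15.9016 N/mm


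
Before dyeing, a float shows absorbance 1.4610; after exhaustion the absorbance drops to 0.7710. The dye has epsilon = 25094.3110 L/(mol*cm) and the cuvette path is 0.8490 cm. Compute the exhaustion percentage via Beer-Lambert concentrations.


c_initial = A_i / (epsilon * l) = 1.4610 / (25094.3110 * 0.8490) = 6.8575e-05 mol/L
c_final = A_f / (epsilon * l) = 0.7710 / (25094.3110 * 0.8490) = 3.6189e-05 mol/L
Exhaustion = (c_initial - c_final) / c_initial * 100 = (6.8575e-05 - 3.6189e-05) / 6.8575e-05 * 100 = 47.2279 %


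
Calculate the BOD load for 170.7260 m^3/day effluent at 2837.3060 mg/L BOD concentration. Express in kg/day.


Formula: BOD_load = volume * conc / 1000
Substituting: BOD_load = 170.7260 * 2837.3060 / 1000
Result: 484.4019 kg/day


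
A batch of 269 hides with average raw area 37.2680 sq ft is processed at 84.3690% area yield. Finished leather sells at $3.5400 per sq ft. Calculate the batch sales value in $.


Raw_total = N * avg_area = 269 * 37.2680 = 10025.0920 sq ft
Finished = Raw_total * yield / 100 = 10025.0920 * 84.3690 / 100 = 8458.0699 sq ft
Value = Finished * price = 8458.0699 * 3.5400 = 29941.5673 $


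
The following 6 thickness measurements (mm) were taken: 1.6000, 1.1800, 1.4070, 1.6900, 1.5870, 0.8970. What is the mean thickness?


Formula: Average = sum / n
Substituting: Average = 8.3610 / 6
Result: 1.3935 mm


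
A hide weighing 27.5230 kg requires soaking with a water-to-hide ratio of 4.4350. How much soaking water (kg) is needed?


Formula: Water = hide_weight * ratio
Substituting: Water = 27.5230 * 4.4350
Result: 122.0645 kg


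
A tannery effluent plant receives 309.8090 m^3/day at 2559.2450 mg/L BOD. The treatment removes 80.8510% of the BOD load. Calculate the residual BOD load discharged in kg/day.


Load_in = volume * conc / 1000 = 309.8090 * 2559.2450 / 1000 = 792.8771 kg/day
Removed = Load_in * eff / 100 = 792.8771 * 80.8510 / 100 = 641.0491 kg/day
Load_out = Load_in - Removed = 792.8771 - 641.0491 = 151.8280 kg/day


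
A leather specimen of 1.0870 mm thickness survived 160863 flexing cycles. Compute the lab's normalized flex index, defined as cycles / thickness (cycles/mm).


Formula: Index = cycles / thickness
Substituting: Index = 160863 / 1.0870
Result: 147988.0405 cycles/mm


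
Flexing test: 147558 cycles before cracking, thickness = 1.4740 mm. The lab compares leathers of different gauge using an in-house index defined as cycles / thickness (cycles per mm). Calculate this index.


Formula: Index = cycles / thickness
Substituting: Index = 147558 / 1.4740
Result: 100107.1913 cycles/mm


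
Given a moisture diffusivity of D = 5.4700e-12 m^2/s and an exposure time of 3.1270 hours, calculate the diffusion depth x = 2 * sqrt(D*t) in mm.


t = 3.1270 hr * 3600 = 11257.2000 s
D * t = 5.4700e-12 * 11257.2000 = 6.1577e-08
x = 2 * sqrt(D*t) = 2 * sqrt(6.1577e-08) = 4.9629e-04 m = 0.4963 mm


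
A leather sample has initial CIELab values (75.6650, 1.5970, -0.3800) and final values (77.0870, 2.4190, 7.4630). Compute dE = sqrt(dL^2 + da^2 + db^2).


dL = 1.4220, da = 0.8220, db = 7.8430
dE = sqrt(1.4220^2 + 0.8220^2 + 7.8430^2) = 8.0131


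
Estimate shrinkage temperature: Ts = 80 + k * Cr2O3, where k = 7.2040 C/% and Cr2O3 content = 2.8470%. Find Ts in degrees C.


Formula: Ts = 80 + k * Cr2O3
Substituting: Ts = 80 + 7.2040 * 2.8470
Result: 100.5098 C


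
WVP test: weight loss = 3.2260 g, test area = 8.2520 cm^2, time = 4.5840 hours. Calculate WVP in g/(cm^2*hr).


Formula: WVP = loss / (area * time)
Substituting: WVP = 3.2260 / (8.2520 * 4.5840)
Result: 0.0852826 g/(cm^2*hr)


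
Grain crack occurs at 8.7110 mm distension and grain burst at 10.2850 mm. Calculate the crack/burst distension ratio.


Formula: Ratio = crack / burst
Substituting: Ratio = 8.7110 / 10.2850
Result: 0.8470


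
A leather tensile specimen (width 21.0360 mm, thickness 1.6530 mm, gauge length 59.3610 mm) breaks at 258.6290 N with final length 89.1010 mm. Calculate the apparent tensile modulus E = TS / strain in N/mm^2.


TS = F / (w * t) = 258.6290 / (21.0360 * 1.6530) = 7.4377 N/mm^2
strain = (Lf - L0) / L0 = (89.1010 - 59.3610) / 59.3610 = 0.5010
E = TS / strain = 7.4377 / 0.5010 = 14.8457 N/mm^2


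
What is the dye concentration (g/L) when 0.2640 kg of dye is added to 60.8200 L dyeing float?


Formula: Conc = dye_mass(kg) / volume(L) * 1000
Substituting: Conc = 0.2640 / 60.8200 * 1000
Result: 4.3407 g/L


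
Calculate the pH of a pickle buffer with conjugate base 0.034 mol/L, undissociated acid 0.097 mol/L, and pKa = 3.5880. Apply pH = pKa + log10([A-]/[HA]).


ratio = [A-] / [HA] = 0.034 / 0.097 = 0.3505
log10(ratio) = -0.4553
pH = pKa + log10(ratio) = 3.5880 - 0.4553 = 3.1327


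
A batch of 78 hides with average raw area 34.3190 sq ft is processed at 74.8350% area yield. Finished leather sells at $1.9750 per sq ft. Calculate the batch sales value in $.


Raw_total = N * avg_area = 78 * 34.3190 = 2676.8820 sq ft
Finished = Raw_total * yield / 100 = 2676.8820 * 74.8350 / 100 = 2003.2446 sq ft
Value = Finished * price = 2003.2446 * 1.9750 = 3956.4082 $


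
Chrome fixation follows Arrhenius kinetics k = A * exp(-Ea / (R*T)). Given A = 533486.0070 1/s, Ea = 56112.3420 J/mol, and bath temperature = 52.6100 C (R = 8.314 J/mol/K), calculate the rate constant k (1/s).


T_K = T_C + 273.15 = 52.6100 + 273.15 = 325.7600 K
exponent = -Ea / (R * T_K) = -56112.3420 / (8.314 * 325.7600) = -20.7181
k = A * exp(exponent) = 533486.0070 * exp(-20.7181) = 5.3623e-04 1/s


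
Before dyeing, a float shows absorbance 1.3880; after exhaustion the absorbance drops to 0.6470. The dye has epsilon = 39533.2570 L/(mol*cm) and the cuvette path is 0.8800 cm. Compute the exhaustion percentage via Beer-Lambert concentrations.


c_initial = A_i / (epsilon * l) = 1.3880 / (39533.2570 * 0.8800) = 3.9897e-05 mol/L
c_final = A_f / (epsilon * l) = 0.6470 / (39533.2570 * 0.8800) = 1.8598e-05 mol/L
Exhaustion = (c_initial - c_final) / c_initial * 100 = (3.9897e-05 - 1.8598e-05) / 3.9897e-05 * 100 = 53.3862 %


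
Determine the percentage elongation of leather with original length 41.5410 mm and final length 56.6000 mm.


Formula: Elongation = (Lf - L0) / L0 * 100
Substituting: Elongation = (56.6000 - 41.5410) / 41.5410 * 100
Result: 36.2509 %


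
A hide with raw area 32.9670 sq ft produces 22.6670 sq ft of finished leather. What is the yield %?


Formula: Yield = finished / raw * 100
Substituting: Yield = 22.6670 / 32.9670 * 100
Result: 68.7566 %


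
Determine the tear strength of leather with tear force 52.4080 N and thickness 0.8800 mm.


Formula: Tear strength = force / thickness
Substituting: Tear strength = 52.4080 / 0.8800
Result: 59.5545 N/mm


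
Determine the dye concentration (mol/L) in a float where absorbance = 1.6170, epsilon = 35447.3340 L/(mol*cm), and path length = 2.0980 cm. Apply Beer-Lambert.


Formula: c = A / (epsilon * l)
Substituting: c = 1.6170 / (35447.3340 * 2.0980)
Result: 2.1743e-05 mol/L


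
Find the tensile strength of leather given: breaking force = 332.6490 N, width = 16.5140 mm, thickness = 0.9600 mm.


Formula: TS = force / (width * thickness)
Substituting: TS = 332.6490 / (16.5140 * 0.9600)
Result: 20.9828 N/mm^2


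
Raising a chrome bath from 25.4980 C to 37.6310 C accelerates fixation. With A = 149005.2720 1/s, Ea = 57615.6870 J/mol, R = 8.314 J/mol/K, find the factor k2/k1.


T1 = 25.4980 + 273.15 = 298.6480 K; T2 = 37.6310 + 273.15 = 310.7810 K
k1 = A * exp(-Ea/(R*T1)) = 149005.2720 * exp(-57615.6870/(8.314*298.6480)) = 1.2464e-05 1/s
k2 = A * exp(-Ea/(R*T2)) = 149005.2720 * exp(-57615.6870/(8.314*310.7810)) = 3.0837e-05 1/s
k2/k1 = 3.0837e-05 / 1.2464e-05 = 2.4742


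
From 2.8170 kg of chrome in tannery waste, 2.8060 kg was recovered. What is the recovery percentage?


Formula: Recovery = recovered / input * 100
Substituting: Recovery = 2.8060 / 2.8170 * 100
Result: 99.6095 %


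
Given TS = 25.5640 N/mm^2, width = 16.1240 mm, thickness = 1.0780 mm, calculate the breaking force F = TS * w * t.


Formula: F = TS * w * t
Substituting: F = 25.5640 * 16.1240 * 1.0780
Result: 444.3451 N


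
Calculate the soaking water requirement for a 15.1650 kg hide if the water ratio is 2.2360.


Formula: Water = hide_weight * ratio
Substituting: Water = 15.1650 * 2.2360
Result: 33.9089 kg


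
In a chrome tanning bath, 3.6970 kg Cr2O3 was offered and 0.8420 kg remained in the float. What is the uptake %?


Formula: Uptake = (offered - residual) / offered * 100
Substituting: Uptake = (3.6970 - 0.8420) / 3.6970 * 100
Result: 77.2248 %


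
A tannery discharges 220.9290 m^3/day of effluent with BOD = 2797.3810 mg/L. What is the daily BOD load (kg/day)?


Formula: BOD_load = volume * conc / 1000
Substituting: BOD_load = 220.9290 * 2797.3810 / 1000
Result: 618.0226 kg/day


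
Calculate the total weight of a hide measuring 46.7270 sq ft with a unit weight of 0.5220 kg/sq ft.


Formula: Weight = area * weight_per_sqft
Substituting: Weight = 46.7270 * 0.5220
Result: 24.3915 kg


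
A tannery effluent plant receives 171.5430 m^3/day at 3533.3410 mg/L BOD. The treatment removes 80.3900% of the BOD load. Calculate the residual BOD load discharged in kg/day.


Load_in = volume * conc / 1000 = 171.5430 * 3533.3410 / 1000 = 606.1199 kg/day
Removed = Load_in * eff / 100 = 606.1199 * 80.3900 / 100 = 487.2598 kg/day
Load_out = Load_in - Removed = 606.1199 - 487.2598 = 118.8601 kg/day


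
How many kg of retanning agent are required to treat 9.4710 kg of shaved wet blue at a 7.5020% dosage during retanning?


Formula: Retan = substrate * pct / 100
Substituting: Retan = 9.4710 * 7.5020 / 100
Result: 0.7105 kg


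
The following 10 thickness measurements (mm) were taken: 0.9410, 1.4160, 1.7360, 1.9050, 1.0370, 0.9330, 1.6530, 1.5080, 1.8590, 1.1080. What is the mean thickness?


Formula: Average = sum / n
Substituting: Average = 14.0960 / 10
Result: 1.4096 mm


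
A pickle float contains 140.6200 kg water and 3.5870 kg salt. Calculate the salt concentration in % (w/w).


Formula: Conc = salt / (water + salt) * 100
Substituting: Conc = 3.5870 / (140.6200 + 3.5870) * 100
Result: 2.4874 %


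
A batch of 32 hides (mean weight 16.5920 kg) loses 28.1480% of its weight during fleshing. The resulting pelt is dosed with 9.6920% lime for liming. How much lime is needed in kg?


Total_raw = N * avg_wt = 32 * 16.5920 = 530.9440 kg
Substrate = Total_raw * (1 - loss/100) = 530.9440 * (1 - 28.1480/100) = 381.4939 kg
Lime = Substrate * pct / 100 = 381.4939 * 9.6920 / 100 = 36.9744 kg


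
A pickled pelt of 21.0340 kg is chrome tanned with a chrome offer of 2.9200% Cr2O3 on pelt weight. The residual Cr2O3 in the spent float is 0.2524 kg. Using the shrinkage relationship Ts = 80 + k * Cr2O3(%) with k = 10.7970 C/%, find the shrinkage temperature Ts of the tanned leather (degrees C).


Offered = pelt * offer_pct / 100 = 21.0340 * 2.9200 / 100 = 0.6142 kg
Uptake = offered - residual = 0.6142 - 0.2524 = 0.3618 kg
Cr2O3% on pelt = uptake / pelt * 100 = 0.3618 / 21.0340 * 100 = 1.7200 %
Ts = 80 + k * Cr2O3% = 80 + 10.7970 * 1.7200 = 98.5713 C


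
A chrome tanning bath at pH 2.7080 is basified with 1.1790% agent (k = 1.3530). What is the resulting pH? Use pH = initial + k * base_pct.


Formula: pH_final = pH_initial + k * base_pct
Substituting: pH_final = 2.7080 + 1.3530 * 1.1790
Result: 4.3032


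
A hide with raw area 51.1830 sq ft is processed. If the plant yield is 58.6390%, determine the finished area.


Formula: finished = raw * yield / 100
Substituting: finished = 51.1830 * 58.6390 / 100
Result: 30.0132 sq ft


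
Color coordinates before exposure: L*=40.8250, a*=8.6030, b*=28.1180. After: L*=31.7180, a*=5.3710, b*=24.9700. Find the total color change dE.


dL = -9.1070, da = -3.2320, db = -3.1480
dE = sqrt((-9.1070)^2 + (-3.2320)^2 + (-3.1480)^2) = 10.1633


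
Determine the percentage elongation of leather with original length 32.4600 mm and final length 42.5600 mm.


Formula: Elongation = (Lf - L0) / L0 * 100
Substituting: Elongation = (42.5600 - 32.4600) / 32.4600 * 100
Result: 31.1152 %


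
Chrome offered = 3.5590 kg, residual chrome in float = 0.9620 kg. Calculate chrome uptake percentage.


Formula: Uptake = (offered - residual) / offered * 100
Substituting: Uptake = (3.5590 - 0.9620) / 3.5590 * 100
Result: 72.9699 %


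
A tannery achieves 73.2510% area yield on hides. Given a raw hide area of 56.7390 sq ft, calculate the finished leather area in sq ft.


Formula: finished = raw * yield / 100
Substituting: finished = 56.7390 * 73.2510 / 100
Result: 41.5619 sq ft


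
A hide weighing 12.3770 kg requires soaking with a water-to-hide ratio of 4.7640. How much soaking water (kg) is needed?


Formula: Water = hide_weight * ratio
Substituting: Water = 12.3770 * 4.7640
Result: 58.9640 kg


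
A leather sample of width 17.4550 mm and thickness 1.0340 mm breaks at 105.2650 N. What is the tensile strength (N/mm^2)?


Formula: TS = force / (width * thickness)
Substituting: TS = 105.2650 / (17.4550 * 1.0340)
Result: 5.8324 N/mm^2


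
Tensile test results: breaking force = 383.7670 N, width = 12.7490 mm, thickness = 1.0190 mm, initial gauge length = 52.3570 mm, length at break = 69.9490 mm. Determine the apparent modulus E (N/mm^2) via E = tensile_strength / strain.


TS = F / (w * t) = 383.7670 / (12.7490 * 1.0190) = 29.5405 N/mm^2
strain = (Lf - L0) / L0 = (69.9490 - 52.3570) / 52.3570 = 0.3360
E = TS / strain = 29.5405 / 0.3360 = 87.9178 N/mm^2


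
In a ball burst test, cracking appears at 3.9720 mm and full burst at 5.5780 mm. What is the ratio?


Formula: Ratio = crack / burst
Substituting: Ratio = 3.9720 / 5.5780
Result: 0.7121


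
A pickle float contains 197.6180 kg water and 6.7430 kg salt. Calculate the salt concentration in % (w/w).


Formula: Conc = salt / (water + salt) * 100
Substituting: Conc = 6.7430 / (197.6180 + 6.7430) * 100
Result: 3.2996 %


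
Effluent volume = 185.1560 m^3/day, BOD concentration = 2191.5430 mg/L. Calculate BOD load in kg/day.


Formula: BOD_load = volume * conc / 1000
Substituting: BOD_load = 185.1560 * 2191.5430 / 1000
Result: 405.7773 kg/day


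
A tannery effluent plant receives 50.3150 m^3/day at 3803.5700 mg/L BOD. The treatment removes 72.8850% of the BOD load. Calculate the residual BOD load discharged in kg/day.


Load_in = volume * conc / 1000 = 50.3150 * 3803.5700 / 1000 = 191.3766 kg/day
Removed = Load_in * eff / 100 = 191.3766 * 72.8850 / 100 = 139.4849 kg/day
Load_out = Load_in - Removed = 191.3766 - 139.4849 = 51.8918 kg/day


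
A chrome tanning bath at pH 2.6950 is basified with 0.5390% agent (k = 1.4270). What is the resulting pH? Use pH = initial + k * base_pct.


Formula: pH_final = pH_initial + k * base_pct
Substituting: pH_final = 2.6950 + 1.4270 * 0.5390
Result: 3.4642


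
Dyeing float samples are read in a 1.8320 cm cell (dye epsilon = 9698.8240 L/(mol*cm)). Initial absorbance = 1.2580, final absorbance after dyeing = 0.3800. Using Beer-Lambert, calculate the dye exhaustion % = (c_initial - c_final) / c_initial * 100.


c_initial = A_i / (epsilon * l) = 1.2580 / (9698.8240 * 1.8320) = 7.0800e-05 mol/L
c_final = A_f / (epsilon * l) = 0.3800 / (9698.8240 * 1.8320) = 2.1386e-05 mol/L
Exhaustion = (c_initial - c_final) / c_initial * 100 = (7.0800e-05 - 2.1386e-05) / 7.0800e-05 * 100 = 69.7933 %


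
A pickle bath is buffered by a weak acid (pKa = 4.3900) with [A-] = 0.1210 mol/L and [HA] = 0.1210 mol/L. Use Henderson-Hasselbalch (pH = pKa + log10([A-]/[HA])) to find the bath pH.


ratio = [A-] / [HA] = 0.1210 / 0.1210 = 1.0000
log10(ratio) = 0
pH = pKa + log10(ratio) = 4.3900 + 0 = 4.3900


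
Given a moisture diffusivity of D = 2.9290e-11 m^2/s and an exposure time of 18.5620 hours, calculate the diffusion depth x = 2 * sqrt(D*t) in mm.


t = 18.5620 hr * 3600 = 66823.2000 s
D * t = 2.9290e-11 * 66823.2000 = 1.9573e-06
x = 2 * sqrt(D*t) = 2 * sqrt(1.9573e-06) = 0.00279804 m = 2.7980 mm


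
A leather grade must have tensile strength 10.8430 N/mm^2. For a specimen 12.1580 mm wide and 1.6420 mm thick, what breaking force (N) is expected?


Formula: F = TS * w * t
Substituting: F = 10.8430 * 12.1580 * 1.6420
Result: 216.4635 N


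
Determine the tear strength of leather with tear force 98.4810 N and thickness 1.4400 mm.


Formula: Tear strength = force / thickness
Substituting: Tear strength = 98.4810 / 1.4400
Result: 68.3896 N/mm


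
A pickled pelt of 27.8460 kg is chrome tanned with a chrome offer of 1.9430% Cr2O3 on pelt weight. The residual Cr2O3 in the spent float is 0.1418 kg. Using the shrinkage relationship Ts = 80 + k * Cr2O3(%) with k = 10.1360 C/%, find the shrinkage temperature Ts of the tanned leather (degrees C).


Offered = pelt * offer_pct / 100 = 27.8460 * 1.9430 / 100 = 0.5410 kg
Uptake = offered - residual = 0.5410 - 0.1418 = 0.3992 kg
Cr2O3% on pelt = uptake / pelt * 100 = 0.3992 / 27.8460 * 100 = 1.4338 %
Ts = 80 + k * Cr2O3% = 80 + 10.1360 * 1.4338 = 94.5327 C


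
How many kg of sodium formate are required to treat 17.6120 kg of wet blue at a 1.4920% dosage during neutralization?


Formula: Neutralizer = substrate * pct / 100
Substituting: Neutralizer = 17.6120 * 1.4920 / 100
Result: 0.2628 kg


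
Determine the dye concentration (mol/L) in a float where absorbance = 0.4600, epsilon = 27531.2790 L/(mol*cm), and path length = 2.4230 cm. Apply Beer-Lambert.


Formula: c = A / (epsilon * l)
Substituting: c = 0.4600 / (27531.2790 * 2.4230)
Result: 6.8957e-06 mol/L


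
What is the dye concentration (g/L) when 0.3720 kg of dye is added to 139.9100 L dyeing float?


Formula: Conc = dye_mass(kg) / volume(L) * 1000
Substituting: Conc = 0.3720 / 139.9100 * 1000
Result: 2.6589 g/L


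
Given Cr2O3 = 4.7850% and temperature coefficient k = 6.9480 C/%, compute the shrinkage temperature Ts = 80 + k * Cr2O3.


Formula: Ts = 80 + k * Cr2O3
Substituting: Ts = 80 + 6.9480 * 4.7850
Result: 113.2462 C


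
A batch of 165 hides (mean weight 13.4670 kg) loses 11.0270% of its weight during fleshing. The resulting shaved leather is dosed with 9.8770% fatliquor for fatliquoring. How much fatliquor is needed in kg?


Total_raw = N * avg_wt = 165 * 13.4670 = 2222.0550 kg
Substrate = Total_raw * (1 - loss/100) = 2222.0550 * (1 - 11.0270/100) = 1977.0290 kg
Fat = Substrate * pct / 100 = 1977.0290 * 9.8770 / 100 = 195.2712 kg


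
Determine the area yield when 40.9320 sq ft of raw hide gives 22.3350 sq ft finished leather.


Formula: Yield = finished / raw * 100
Substituting: Yield = 22.3350 / 40.9320 * 100
Result: 54.5661 %


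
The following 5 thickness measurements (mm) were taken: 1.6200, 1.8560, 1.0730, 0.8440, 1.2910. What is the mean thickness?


Formula: Average = sum / n
Substituting: Average = 6.6840 / 5
Result: 1.3368 mm


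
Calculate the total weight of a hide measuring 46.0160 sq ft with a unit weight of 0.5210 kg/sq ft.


Formula: Weight = area * weight_per_sqft
Substituting: Weight = 46.0160 * 0.5210
Result: 23.9743 kg


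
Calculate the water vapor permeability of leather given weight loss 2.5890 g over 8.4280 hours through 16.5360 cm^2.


Formula: WVP = loss / (area * time)
Substituting: WVP = 2.5890 / (16.5360 * 8.4280)
Result: 0.0185771 g/(cm^2*hr)


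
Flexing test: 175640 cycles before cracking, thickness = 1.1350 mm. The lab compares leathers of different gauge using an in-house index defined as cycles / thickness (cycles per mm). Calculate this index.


Formula: Index = cycles / thickness
Substituting: Index = 175640 / 1.1350
Result: 154748.8987 cycles/mm


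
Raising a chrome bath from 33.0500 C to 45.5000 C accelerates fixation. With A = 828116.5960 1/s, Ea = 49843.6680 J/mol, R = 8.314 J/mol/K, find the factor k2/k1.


T1 = 33.0500 + 273.15 = 306.2000 K; T2 = 45.5000 + 273.15 = 318.6500 K
k1 = A * exp(-Ea/(R*T1)) = 828116.5960 * exp(-49843.6680/(8.314*306.2000)) = 0.0025999 1/s
k2 = A * exp(-Ea/(R*T2)) = 828116.5960 * exp(-49843.6680/(8.314*318.6500)) = 0.00558705 1/s
k2/k1 = 0.00558705 / 0.0025999 = 2.1490


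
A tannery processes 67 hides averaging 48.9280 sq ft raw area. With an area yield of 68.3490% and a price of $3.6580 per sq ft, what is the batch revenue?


Raw_total = N * avg_area = 67 * 48.9280 = 3278.1760 sq ft
Finished = Raw_total * yield / 100 = 3278.1760 * 68.3490 / 100 = 2240.6005 sq ft
Value = Finished * price = 2240.6005 * 3.6580 = 8196.1167 $


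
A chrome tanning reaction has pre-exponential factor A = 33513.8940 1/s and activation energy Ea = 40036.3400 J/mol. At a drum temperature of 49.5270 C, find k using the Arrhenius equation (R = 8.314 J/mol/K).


T_K = T_C + 273.15 = 49.5270 + 273.15 = 322.6770 K
exponent = -Ea / (R * T_K) = -40036.3400 / (8.314 * 322.6770) = -14.9237
k = A * exp(exponent) = 33513.8940 * exp(-14.9237) = 0.0110649 1/s


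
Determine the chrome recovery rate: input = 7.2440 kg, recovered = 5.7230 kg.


Formula: Recovery = recovered / input * 100
Substituting: Recovery = 5.7230 / 7.2440 * 100
Result: 79.0033 %


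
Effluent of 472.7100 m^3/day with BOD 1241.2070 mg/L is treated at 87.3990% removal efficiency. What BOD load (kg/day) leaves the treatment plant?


Load_in = volume * conc / 1000 = 472.7100 * 1241.2070 / 1000 = 586.7310 kg/day
Removed = Load_in * eff / 100 = 586.7310 * 87.3990 / 100 = 512.7970 kg/day
Load_out = Load_in - Removed = 586.7310 - 512.7970 = 73.9340 kg/day


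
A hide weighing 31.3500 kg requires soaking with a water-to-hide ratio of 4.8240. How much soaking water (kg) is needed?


Formula: Water = hide_weight * ratio
Substituting: Water = 31.3500 * 4.8240
Result: 151.2324 kg


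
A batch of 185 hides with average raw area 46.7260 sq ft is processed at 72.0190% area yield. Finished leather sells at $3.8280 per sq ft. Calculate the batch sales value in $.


Raw_total = N * avg_area = 185 * 46.7260 = 8644.3100 sq ft
Finished = Raw_total * yield / 100 = 8644.3100 * 72.0190 / 100 = 6225.5456 sq ft
Value = Finished * price = 6225.5456 * 3.8280 = 23831.3886 $


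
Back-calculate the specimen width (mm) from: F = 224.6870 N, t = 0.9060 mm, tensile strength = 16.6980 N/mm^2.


Formula: w = F / (TS * t)
Substituting: w = 224.6870 / (16.6980 * 0.9060)
Result: 14.8520 mm


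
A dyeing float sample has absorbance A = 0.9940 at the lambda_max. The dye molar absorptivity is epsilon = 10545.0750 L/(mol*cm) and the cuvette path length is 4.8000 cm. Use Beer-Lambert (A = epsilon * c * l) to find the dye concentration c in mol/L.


Formula: c = A / (epsilon * l)
Substituting: c = 0.9940 / (10545.0750 * 4.8000)
Result: 1.9638e-05 mol/L


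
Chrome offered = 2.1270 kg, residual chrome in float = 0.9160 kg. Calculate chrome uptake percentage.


Formula: Uptake = (offered - residual) / offered * 100
Substituting: Uptake = (2.1270 - 0.9160) / 2.1270 * 100
Result: 56.9346 %


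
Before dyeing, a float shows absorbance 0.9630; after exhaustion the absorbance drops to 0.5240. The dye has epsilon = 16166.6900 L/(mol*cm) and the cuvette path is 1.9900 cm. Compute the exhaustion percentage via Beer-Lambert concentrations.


c_initial = A_i / (epsilon * l) = 0.9630 / (16166.6900 * 1.9900) = 2.9933e-05 mol/L
c_final = A_f / (epsilon * l) = 0.5240 / (16166.6900 * 1.9900) = 1.6288e-05 mol/L
Exhaustion = (c_initial - c_final) / c_initial * 100 = (2.9933e-05 - 1.6288e-05) / 2.9933e-05 * 100 = 45.5867 %


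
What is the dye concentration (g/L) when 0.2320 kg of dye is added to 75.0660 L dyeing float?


Formula: Conc = dye_mass(kg) / volume(L) * 1000
Substituting: Conc = 0.2320 / 75.0660 * 1000
Result: 3.0906 g/L


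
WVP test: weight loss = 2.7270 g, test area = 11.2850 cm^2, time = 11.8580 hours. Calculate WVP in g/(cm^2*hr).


Formula: WVP = loss / (area * time)
Substituting: WVP = 2.7270 / (11.2850 * 11.8580)
Result: 0.0203785 g/(cm^2*hr)


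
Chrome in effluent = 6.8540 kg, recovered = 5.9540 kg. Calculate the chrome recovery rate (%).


Formula: Recovery = recovered / input * 100
Substituting: Recovery = 5.9540 / 6.8540 * 100
Result: 86.8690 %


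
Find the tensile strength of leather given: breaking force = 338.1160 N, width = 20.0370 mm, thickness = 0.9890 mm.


Formula: TS = force / (width * thickness)
Substituting: TS = 338.1160 / (20.0370 * 0.9890)
Result: 17.0623 N/mm^2


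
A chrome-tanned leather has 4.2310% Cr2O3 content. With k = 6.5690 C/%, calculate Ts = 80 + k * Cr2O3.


Formula: Ts = 80 + k * Cr2O3
Substituting: Ts = 80 + 6.5690 * 4.2310
Result: 107.7934 C


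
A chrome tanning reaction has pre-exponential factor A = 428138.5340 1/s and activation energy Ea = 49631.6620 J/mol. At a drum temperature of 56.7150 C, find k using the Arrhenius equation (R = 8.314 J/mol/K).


T_K = T_C + 273.15 = 56.7150 + 273.15 = 329.8650 K
exponent = -Ea / (R * T_K) = -49631.6620 / (8.314 * 329.8650) = -18.0972
k = A * exp(exponent) = 428138.5340 * exp(-18.0972) = 0.00591628 1/s


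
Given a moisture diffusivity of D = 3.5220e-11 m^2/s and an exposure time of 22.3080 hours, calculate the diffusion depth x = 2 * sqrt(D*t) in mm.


t = 22.3080 hr * 3600 = 80308.8000 s
D * t = 3.5220e-11 * 80308.8000 = 2.8285e-06
x = 2 * sqrt(D*t) = 2 * sqrt(2.8285e-06) = 0.00336361 m = 3.3636 mm


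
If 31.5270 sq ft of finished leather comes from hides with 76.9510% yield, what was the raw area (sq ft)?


Formula: raw = finished * 100 / yield
Substituting: raw = 31.5270 * 100 / 76.9510
Result: 40.9702 sq ft


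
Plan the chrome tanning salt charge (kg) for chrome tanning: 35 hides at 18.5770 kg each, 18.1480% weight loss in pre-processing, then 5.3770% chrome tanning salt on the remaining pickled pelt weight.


Total_raw = N * avg_wt = 35 * 18.5770 = 650.1950 kg
Substrate = Total_raw * (1 - loss/100) = 650.1950 * (1 - 18.1480/100) = 532.1976 kg
Chrome = Substrate * pct / 100 = 532.1976 * 5.3770 / 100 = 28.6163 kg


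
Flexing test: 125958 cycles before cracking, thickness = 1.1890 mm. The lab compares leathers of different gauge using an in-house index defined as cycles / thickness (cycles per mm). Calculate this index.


Formula: Index = cycles / thickness
Substituting: Index = 125958 / 1.1890
Result: 105936.0807 cycles/mm


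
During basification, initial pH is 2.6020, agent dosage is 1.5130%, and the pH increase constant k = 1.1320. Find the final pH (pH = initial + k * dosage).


Formula: pH_final = pH_initial + k * base_pct
Substituting: pH_final = 2.6020 + 1.1320 * 1.5130
Result: 4.3147


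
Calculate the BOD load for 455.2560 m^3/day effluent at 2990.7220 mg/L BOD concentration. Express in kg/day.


Formula: BOD_load = volume * conc / 1000
Substituting: BOD_load = 455.2560 * 2990.7220 / 1000
Result: 1361.5441 kg/day


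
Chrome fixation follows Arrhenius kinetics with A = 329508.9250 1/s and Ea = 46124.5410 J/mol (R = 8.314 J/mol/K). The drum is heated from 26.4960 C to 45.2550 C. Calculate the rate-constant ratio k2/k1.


T1 = 26.4960 + 273.15 = 299.6460 K; T2 = 45.2550 + 273.15 = 318.4050 K
k1 = A * exp(-Ea/(R*T1)) = 329508.9250 * exp(-46124.5410/(8.314*299.6460)) = 0.00299981 1/s
k2 = A * exp(-Ea/(R*T2)) = 329508.9250 * exp(-46124.5410/(8.314*318.4050)) = 0.00892934 1/s
k2/k1 = 0.00892934 / 0.00299981 = 2.9766


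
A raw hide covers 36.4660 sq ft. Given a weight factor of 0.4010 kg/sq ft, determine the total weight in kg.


Formula: Weight = area * weight_per_sqft
Substituting: Weight = 36.4660 * 0.4010
Result: 14.6229 kg


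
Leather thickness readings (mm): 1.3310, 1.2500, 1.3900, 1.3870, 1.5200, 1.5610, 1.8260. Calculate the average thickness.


Formula: Average = sum / n
Substituting: Average = 10.2650 / 7
Result: 1.4664 mm
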